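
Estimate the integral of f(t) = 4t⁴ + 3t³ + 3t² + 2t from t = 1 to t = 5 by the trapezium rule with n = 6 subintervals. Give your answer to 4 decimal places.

3197.4650

h = (5 − 1)/6 = 0.666667.
Nodes t₀,…,t₆ = 1, 1.666667, 2.333333, 3, 3.666667, 4.333333, 5.
f(t) = 4t⁴ + 3t³ + 3t² + 2t: f₀=12, f₁=56.419753, f₂=177.679012, f₃=438, f₄=918.567901, f₅=1719.530864, f₆=2960.
(h/2)·[f₀ + 2f₁ + 2f₂ + 2f₃ + 2f₄ + 2f₅ + f₆] = 0.333333·(9592.395062) = 3197.4650.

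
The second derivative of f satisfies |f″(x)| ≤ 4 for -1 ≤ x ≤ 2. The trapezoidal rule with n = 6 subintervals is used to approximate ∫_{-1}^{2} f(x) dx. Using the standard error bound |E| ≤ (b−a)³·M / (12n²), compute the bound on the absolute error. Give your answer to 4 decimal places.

0.2500

|E| ≤ (3)³·4 / (12·6²) = 108/432 = 0.2500.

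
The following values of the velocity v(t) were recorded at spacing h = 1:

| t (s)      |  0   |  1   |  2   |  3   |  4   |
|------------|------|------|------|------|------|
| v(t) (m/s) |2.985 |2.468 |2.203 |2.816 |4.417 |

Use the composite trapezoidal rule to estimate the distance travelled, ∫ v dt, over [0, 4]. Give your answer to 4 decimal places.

11.1880

h = 1, n = 4.
(h/2)·[y₀ + 2y₁ + 2y₂ + 2y₃ + y₄] = 0.5·(22.376) = 11.1880.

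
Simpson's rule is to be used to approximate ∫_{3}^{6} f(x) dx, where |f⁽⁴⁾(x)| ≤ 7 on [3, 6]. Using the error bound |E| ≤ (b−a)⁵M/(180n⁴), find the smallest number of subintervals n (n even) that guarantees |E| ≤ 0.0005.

12

Need 1701/(180n⁴) ≤ 0.0005.
n⁴ ≥ 1701/(180·0.0005) = 18900 ⇒ n ≥ 11.7251, so the smallest even n is 12. (n must be even for Simpson's rule.)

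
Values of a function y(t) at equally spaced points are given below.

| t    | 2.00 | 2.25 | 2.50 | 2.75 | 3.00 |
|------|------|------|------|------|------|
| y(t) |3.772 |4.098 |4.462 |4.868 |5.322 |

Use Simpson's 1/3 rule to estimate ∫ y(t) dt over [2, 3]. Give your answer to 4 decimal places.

h = 0.25, n = 4.
(h/3)·[y₀ + 4y₁ + 2y₂ + 4y₃ + y₄] = 0.083333·(53.882) = 4.4902.

4.4902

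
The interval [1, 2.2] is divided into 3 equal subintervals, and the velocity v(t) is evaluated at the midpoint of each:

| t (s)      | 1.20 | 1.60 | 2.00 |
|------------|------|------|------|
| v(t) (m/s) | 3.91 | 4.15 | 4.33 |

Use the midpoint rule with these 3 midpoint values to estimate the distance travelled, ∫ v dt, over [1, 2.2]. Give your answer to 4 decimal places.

4.9560

h = 0.4, n = 3.
h·[y(m₁) + y(m₂) + y(m₃)] = 0.4·(12.39) = 4.9560.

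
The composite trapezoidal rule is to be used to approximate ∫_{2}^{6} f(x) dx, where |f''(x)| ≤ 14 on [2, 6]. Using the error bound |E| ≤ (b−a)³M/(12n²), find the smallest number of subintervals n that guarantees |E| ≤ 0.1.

Need 896/(12n²) ≤ 0.1.
n² ≥ 896/(12·0.1) = 746.667 ⇒ n ≥ 27.3252, so the smallest n is 28.

28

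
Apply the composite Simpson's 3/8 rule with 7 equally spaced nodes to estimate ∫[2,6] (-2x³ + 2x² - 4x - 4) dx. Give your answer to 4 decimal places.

-581.3333

h = (6 − 2)/6 = 0.666667.
Nodes x₀,…,x₆ = 2, 2.666667, 3.333333, 4, 4.666667, 5.333333, 6.
f(x) = -2x³ + 2x² - 4x - 4: f₀=-20, f₁=-38.370370, f₂=-69.185185, f₃=-116, f₄=-182.370370, f₅=-271.851852, f₆=-388.
(3h/8)·[f₀ + 3f₁ + 3f₂ + 2f₃ + 3f₄ + 3f₅ + f₆] = 0.25·(-2325.333333) = -581.3333.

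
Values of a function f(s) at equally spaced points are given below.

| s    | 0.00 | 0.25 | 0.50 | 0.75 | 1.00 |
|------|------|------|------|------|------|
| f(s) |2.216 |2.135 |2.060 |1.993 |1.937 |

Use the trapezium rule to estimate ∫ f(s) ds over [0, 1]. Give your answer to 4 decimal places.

2.0661

h = 0.25, n = 4.
(h/2)·[y₀ + 2y₁ + 2y₂ + 2y₃ + y₄] = 0.125·(16.529) = 2.0661.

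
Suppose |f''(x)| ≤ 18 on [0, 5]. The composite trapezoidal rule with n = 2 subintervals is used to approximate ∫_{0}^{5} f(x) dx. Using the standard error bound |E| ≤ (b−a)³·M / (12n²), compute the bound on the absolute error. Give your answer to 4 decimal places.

46.8750

|E| ≤ (5)³·18 / (12·2²) = 2250/48 = 46.8750.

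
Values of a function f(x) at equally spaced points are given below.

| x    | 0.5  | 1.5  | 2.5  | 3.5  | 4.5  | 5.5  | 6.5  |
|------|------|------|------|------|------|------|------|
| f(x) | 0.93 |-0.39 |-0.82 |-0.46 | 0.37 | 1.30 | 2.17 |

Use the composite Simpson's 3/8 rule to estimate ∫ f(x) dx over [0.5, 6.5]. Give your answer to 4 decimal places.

1.3350

h = 1, n = 6.
(3h/8)·[y₀ + 3y₁ + 3y₂ + 2y₃ + 3y₄ + 3y₅ + y₆] = 0.375·(3.56) = 1.3350.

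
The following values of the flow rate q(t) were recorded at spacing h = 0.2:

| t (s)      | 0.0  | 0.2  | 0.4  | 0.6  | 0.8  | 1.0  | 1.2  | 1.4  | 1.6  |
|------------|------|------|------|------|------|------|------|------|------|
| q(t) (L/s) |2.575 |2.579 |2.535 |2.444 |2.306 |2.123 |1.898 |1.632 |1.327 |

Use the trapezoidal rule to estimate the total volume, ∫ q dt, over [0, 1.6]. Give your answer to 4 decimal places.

3.4936

h = 0.2, n = 8.
(h/2)·[y₀ + 2y₁ + 2y₂ + 2y₃ + 2y₄ + 2y₅ + 2y₆ + 2y₇ + y₈] = 0.1·(34.936) = 3.4936.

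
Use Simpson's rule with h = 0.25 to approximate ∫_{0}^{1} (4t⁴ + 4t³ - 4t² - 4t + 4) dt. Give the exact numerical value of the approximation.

h = (1 − 0)/4 = 0.25.
Nodes t₀,…,t₄ = 0, 0.25, 0.5, 0.75, 1.
f(t) = 4t⁴ + 4t³ - 4t² - 4t + 4: f₀=4, f₁=2.828125, f₂=1.75, f₃=1.703125, f₄=4.
(h/3)·[f₀ + 4f₁ + 2f₂ + 4f₃ + f₄] = 0.083333·(29.625) = 2.46875.

2.46875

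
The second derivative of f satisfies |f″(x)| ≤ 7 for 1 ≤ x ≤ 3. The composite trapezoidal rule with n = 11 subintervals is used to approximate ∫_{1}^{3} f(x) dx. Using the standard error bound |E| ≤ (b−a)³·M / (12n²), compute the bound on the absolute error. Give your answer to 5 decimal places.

0.03857

|E| ≤ (2)³·7 / (12·11²) = 56/1452 = 0.03857.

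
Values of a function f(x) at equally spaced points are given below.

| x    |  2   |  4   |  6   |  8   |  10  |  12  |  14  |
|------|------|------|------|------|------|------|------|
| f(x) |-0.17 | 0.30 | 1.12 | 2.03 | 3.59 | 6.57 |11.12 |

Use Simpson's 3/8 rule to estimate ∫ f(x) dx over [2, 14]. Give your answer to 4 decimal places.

37.3125

h = 2, n = 6.
(3h/8)·[y₀ + 3y₁ + 3y₂ + 2y₃ + 3y₄ + 3y₅ + y₆] = 0.75·(49.75) = 37.3125.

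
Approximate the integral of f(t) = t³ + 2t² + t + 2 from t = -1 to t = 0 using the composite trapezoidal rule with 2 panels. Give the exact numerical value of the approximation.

1.9375

h = (0 − (-1))/2 = 0.5.
Nodes t₀,…,t₂ = -1, -0.5, 0.
f(t) = t³ + 2t² + t + 2: f₀=2, f₁=1.875, f₂=2.
(h/2)·[f₀ + 2f₁ + f₂] = 0.25·(7.75) = 1.9375.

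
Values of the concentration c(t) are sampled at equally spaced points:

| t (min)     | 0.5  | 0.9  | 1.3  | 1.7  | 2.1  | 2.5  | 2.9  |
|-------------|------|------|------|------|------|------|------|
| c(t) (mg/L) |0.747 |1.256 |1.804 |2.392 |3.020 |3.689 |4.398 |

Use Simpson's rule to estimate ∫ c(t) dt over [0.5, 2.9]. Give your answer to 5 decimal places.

5.88547

h = 0.4, n = 6.
(h/3)·[y₀ + 4y₁ + 2y₂ + 4y₃ + 2y₄ + 4y₅ + y₆] = 0.133333·(44.141) = 5.88547.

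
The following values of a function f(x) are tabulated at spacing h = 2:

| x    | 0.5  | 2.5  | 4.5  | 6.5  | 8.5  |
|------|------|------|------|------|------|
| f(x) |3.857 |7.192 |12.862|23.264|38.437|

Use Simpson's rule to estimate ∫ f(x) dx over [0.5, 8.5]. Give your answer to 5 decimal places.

126.56133

h = 2, n = 4.
(h/3)·[y₀ + 4y₁ + 2y₂ + 4y₃ + y₄] = 0.666667·(189.842) = 126.56133.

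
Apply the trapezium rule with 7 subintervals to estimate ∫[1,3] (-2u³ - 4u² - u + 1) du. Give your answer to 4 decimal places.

-77.1020

h = (3 − 1)/7 = 0.285714.
Nodes u₀,…,u₇ = 1, 1.285714, 1.571429, 1.857143, 2.142857, 2.428571, 2.714286, 3.
f(u) = -2u³ - 4u² - u + 1: f₀=-6, f₁=-11.148688, f₂=-18.209913, f₃=-27.463557, f₄=-39.189504, f₅=-53.667638, f₆=-71.177843, f₇=-92.
(h/2)·[f₀ + 2f₁ + 2f₂ + 2f₃ + 2f₄ + 2f₅ + 2f₆ + f₇] = 0.142857·(-539.714286) = -77.1020.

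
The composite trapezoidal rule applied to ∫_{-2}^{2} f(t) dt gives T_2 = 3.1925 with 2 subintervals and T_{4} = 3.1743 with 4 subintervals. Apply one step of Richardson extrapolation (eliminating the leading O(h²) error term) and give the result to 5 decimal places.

3.16823

R = (4·T_{4} − T_2) / 3 = (4·3.1743 − 3.1925)/3 = (9.5047)/3 = 3.16823.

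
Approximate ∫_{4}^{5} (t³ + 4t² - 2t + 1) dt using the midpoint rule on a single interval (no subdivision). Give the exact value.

M = (b−a)·f(4.5) = 1·(164.125) = 164.125.

164.125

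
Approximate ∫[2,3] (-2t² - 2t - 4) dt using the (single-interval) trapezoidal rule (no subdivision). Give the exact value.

T = (b−a)/2 · [f(2) + f(3)] = 0.5·[(-16) + (-28)] = -22.

-22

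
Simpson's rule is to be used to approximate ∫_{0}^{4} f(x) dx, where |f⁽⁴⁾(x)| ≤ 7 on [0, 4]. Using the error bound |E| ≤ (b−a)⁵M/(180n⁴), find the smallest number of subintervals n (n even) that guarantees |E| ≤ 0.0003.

Need 7168/(180n⁴) ≤ 0.0003.
n⁴ ≥ 7168/(180·0.0003) = 132741 ⇒ n ≥ 19.0876, so the smallest even n is 20. (n must be even for Simpson's rule.)

20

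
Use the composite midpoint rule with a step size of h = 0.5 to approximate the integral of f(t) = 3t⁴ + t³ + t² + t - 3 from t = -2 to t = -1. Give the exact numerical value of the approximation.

h = (-1 − (-2))/2 = 0.5.
Midpoints m₁,…,m₂ = -1.75, -1.25.
f(m₁)=21.08984375, f(m₂)=2.68359375.
h·[f(m₁) + f(m₂)] = 0.5·(23.7734375) = 11.88671875.

11.88671875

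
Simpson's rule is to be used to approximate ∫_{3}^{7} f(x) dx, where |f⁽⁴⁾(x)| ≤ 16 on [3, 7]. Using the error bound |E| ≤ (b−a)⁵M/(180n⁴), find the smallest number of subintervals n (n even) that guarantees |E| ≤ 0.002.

16

Need 16384/(180n⁴) ≤ 0.002.
n⁴ ≥ 16384/(180·0.002) = 45511.1 ⇒ n ≥ 14.6059, so the smallest even n is 16. (n must be even for Simpson's rule.)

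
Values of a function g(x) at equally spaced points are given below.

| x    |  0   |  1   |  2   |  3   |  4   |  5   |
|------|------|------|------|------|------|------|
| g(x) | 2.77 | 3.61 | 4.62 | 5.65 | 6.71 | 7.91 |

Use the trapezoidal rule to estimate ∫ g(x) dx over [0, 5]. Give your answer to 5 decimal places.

h = 1, n = 5.
(h/2)·[y₀ + 2y₁ + 2y₂ + 2y₃ + 2y₄ + y₅] = 0.5·(51.86) = 25.93000.

25.93000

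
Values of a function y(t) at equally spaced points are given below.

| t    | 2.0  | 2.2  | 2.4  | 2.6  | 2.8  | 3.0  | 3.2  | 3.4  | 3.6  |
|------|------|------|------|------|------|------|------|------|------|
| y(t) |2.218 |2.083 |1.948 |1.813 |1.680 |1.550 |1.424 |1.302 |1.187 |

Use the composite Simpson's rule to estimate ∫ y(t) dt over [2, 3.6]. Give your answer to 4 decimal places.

2.7001

h = 0.2, n = 8.
(h/3)·[y₀ + 4y₁ + 2y₂ + 4y₃ + 2y₄ + 4y₅ + 2y₆ + 4y₇ + y₈] = 0.066667·(40.501) = 2.7001.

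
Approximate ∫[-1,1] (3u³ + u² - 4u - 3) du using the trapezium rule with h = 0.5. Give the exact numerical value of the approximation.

-5.25

h = (1 − (-1))/4 = 0.5.
Nodes u₀,…,u₄ = -1, -0.5, 0, 0.5, 1.
f(u) = 3u³ + u² - 4u - 3: f₀=-1, f₁=-1.125, f₂=-3, f₃=-4.375, f₄=-3.
(h/2)·[f₀ + 2f₁ + 2f₂ + 2f₃ + f₄] = 0.25·(-21) = -5.25.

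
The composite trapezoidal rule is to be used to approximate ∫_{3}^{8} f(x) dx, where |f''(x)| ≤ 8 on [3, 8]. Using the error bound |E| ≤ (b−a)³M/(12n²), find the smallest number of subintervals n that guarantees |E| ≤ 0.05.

Need 1000/(12n²) ≤ 0.05.
n² ≥ 1000/(12·0.05) = 1666.67 ⇒ n ≥ 40.8248, so the smallest n is 41.

41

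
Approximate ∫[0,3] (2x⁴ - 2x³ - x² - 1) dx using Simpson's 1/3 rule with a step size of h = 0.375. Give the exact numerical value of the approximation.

h = (3 − 0)/8 = 0.375.
Nodes x₀,…,x₈ = 0, 0.375, 0.75, 1.125, 1.5, 1.875, 2.25, 2.625, 3.
f(x) = 2x⁴ - 2x³ - x² - 1: f₀=-1, f₁=-1.20654296875, f₂=-1.7734375, f₃=-1.90966796875, f₄=0.125, f₅=7.02001953125, f₆=22.4140625, f₇=50.89501953125, f₈=98.
(h/3)·[f₀ + 4f₁ + 2f₂ + 4f₃ + 2f₄ + 4f₅ + 2f₆ + 4f₇ + f₈] = 0.125·(357.7265625) = 44.7158203125.

44.7158203125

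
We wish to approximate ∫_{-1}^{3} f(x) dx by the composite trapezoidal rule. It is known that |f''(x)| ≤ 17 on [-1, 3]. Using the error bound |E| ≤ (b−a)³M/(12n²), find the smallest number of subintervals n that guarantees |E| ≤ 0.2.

22

Need 1088/(12n²) ≤ 0.2.
n² ≥ 1088/(12·0.2) = 453.333 ⇒ n ≥ 21.2916, so the smallest n is 22.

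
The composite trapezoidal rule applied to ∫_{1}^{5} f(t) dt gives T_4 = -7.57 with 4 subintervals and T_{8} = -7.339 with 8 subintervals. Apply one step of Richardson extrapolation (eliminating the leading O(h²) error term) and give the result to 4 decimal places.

-7.2620

R = (4·T_{8} − T_4) / 3 = (4·(-7.339) − (-7.57))/3 = (-21.786)/3 = -7.2620.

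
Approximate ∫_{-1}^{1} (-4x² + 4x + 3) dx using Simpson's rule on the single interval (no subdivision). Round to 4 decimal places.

S = (b−a)/6 · [f(-1) + 4f(0) + f(1)] = 0.333333·[(-5) + 4·3 + 3] = 3.3333.

3.3333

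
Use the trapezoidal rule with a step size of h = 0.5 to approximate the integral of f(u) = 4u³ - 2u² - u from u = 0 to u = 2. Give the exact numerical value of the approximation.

9.5

h = (2 − 0)/4 = 0.5.
Nodes u₀,…,u₄ = 0, 0.5, 1, 1.5, 2.
f(u) = 4u³ - 2u² - u: f₀=0, f₁=-0.5, f₂=1, f₃=7.5, f₄=22.
(h/2)·[f₀ + 2f₁ + 2f₂ + 2f₃ + f₄] = 0.25·(38) = 9.5.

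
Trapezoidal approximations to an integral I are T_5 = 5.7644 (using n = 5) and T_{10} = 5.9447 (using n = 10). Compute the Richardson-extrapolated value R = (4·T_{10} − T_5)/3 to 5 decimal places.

6.00480

R = (4·T_{10} − T_5) / 3 = (4·5.9447 − 5.7644)/3 = (18.0144)/3 = 6.00480.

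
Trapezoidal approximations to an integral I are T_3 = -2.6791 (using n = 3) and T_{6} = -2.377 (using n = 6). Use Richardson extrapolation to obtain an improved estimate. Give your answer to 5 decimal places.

-2.27630

R = (4·T_{6} − T_3) / 3 = (4·(-2.377) − (-2.6791))/3 = (-6.8289)/3 = -2.27630.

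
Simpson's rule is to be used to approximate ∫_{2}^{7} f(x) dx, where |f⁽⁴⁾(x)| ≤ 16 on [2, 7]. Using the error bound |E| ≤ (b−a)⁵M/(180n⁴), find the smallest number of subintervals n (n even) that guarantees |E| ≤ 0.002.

Need 50000/(180n⁴) ≤ 0.002.
n⁴ ≥ 50000/(180·0.002) = 138889 ⇒ n ≥ 19.3049, so the smallest even n is 20. (n must be even for Simpson's rule.)

20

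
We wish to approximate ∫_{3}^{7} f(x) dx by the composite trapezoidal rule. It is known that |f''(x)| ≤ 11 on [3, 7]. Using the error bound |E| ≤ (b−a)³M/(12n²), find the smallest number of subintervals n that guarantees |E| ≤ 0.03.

45

Need 704/(12n²) ≤ 0.03.
n² ≥ 704/(12·0.03) = 1955.56 ⇒ n ≥ 44.2217, so the smallest n is 45.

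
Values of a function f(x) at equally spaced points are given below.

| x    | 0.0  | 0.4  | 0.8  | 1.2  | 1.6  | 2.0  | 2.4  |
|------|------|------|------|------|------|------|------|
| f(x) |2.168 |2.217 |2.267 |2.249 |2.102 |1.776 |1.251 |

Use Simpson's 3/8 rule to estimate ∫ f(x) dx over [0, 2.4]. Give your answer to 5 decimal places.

4.95045

h = 0.4, n = 6.
(3h/8)·[y₀ + 3y₁ + 3y₂ + 2y₃ + 3y₄ + 3y₅ + y₆] = 0.15·(33.003) = 4.95045.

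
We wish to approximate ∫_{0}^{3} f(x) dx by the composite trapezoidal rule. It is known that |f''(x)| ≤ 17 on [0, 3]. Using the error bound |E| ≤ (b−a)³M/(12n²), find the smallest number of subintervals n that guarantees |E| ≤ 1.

Need 459/(12n²) ≤ 1.
n² ≥ 459/(12·1) = 38.25 ⇒ n ≥ 6.1847, so the smallest n is 7.

7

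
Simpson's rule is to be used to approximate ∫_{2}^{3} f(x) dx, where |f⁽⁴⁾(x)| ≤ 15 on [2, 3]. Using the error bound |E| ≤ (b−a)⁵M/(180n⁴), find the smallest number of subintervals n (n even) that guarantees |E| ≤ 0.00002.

Need 15/(180n⁴) ≤ 0.00002.
n⁴ ≥ 15/(180·0.00002) = 4166.67 ⇒ n ≥ 8.0343, so the smallest even n is 10. (n must be even for Simpson's rule.)

10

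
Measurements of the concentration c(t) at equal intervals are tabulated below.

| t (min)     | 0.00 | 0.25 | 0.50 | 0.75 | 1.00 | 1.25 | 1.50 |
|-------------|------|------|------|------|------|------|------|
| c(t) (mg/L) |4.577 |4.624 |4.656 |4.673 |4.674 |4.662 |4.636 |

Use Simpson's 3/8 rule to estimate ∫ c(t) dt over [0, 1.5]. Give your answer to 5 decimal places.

6.97566

h = 0.25, n = 6.
(3h/8)·[y₀ + 3y₁ + 3y₂ + 2y₃ + 3y₄ + 3y₅ + y₆] = 0.09375·(74.407) = 6.97566.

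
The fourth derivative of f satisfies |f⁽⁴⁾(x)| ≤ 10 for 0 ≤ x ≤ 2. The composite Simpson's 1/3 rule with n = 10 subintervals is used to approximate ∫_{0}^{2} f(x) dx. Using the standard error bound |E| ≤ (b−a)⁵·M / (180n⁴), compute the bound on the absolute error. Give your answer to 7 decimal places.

|E| ≤ (2)⁵·10 / (180·10⁴) = 320/1800000 = 0.0001778.

0.0001778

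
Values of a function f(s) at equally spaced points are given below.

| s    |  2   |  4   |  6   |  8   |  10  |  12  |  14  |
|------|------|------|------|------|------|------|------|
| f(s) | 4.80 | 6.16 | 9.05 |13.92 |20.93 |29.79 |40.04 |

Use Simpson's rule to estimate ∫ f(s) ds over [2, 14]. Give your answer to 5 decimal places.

202.85333

h = 2, n = 6.
(h/3)·[y₀ + 4y₁ + 2y₂ + 4y₃ + 2y₄ + 4y₅ + y₆] = 0.666667·(304.28) = 202.85333.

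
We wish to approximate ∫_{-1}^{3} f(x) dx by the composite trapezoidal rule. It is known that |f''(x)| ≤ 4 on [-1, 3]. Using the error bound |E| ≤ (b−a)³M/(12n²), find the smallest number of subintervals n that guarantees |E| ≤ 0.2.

11

Need 256/(12n²) ≤ 0.2.
n² ≥ 256/(12·0.2) = 106.667 ⇒ n ≥ 10.3280, so the smallest n is 11.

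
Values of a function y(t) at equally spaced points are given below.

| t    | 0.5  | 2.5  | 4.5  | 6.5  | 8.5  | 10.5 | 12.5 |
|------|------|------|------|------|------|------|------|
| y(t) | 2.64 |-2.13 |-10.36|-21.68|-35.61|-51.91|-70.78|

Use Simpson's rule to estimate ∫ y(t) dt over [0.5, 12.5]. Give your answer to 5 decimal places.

-308.64000

h = 2, n = 6.
(h/3)·[y₀ + 4y₁ + 2y₂ + 4y₃ + 2y₄ + 4y₅ + y₆] = 0.666667·(-462.96) = -308.64000.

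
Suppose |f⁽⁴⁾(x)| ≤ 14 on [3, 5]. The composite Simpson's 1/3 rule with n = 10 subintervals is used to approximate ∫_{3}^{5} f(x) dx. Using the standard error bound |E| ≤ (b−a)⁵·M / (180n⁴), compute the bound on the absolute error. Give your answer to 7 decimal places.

0.0002489

|E| ≤ (2)⁵·14 / (180·10⁴) = 448/1800000 = 0.0002489.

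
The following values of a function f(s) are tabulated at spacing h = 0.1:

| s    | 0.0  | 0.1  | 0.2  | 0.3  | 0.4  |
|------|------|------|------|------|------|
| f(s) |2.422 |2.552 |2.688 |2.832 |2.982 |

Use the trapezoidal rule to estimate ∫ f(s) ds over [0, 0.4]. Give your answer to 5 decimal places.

1.07740

h = 0.1, n = 4.
(h/2)·[y₀ + 2y₁ + 2y₂ + 2y₃ + y₄] = 0.05·(21.548) = 1.07740.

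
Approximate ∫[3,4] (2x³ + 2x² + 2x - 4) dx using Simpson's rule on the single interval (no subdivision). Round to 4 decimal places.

S = (b−a)/6 · [f(3) + 4f(3.5) + f(4)] = 0.166667·[74 + 4·113.25 + 164] = 115.1667.

115.1667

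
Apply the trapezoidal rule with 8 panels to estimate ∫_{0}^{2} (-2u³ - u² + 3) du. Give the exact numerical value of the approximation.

h = (2 − 0)/8 = 0.25.
Nodes u₀,…,u₈ = 0, 0.25, 0.5, 0.75, 1, 1.25, 1.5, 1.75, 2.
f(u) = -2u³ - u² + 3: f₀=3, f₁=2.90625, f₂=2.5, f₃=1.59375, f₄=0, f₅=-2.46875, f₆=-6, f₇=-10.78125, f₈=-17.
(h/2)·[f₀ + 2f₁ + 2f₂ + 2f₃ + 2f₄ + 2f₅ + 2f₆ + 2f₇ + f₈] = 0.125·(-38.5) = -4.8125.

-4.8125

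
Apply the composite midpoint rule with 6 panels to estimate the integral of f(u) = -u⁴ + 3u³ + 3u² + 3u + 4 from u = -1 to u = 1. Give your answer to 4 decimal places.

9.5808

h = (1 − (-1))/6 = 0.333333.
Midpoints m₁,…,m₆ = -0.833333, -0.5, -0.166667, 0.166667, 0.5, 0.833333.
f(m₁)=1.364969, f(m₂)=2.8125, f(m₃)=3.568673, f(m₄)=4.596451, f(m₅)=6.5625, f(m₆)=9.837191.
h·[f(m₁) + f(m₂) + f(m₃) + f(m₄) + f(m₅) + f(m₆)] = 0.333333·(28.742284) = 9.5808.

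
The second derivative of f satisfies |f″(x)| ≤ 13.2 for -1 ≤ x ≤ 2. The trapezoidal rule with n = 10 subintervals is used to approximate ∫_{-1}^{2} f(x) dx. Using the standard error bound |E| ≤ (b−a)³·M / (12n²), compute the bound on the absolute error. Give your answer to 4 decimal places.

0.2970

|E| ≤ (3)³·13.2 / (12·10²) = 356.4/1200 = 0.2970.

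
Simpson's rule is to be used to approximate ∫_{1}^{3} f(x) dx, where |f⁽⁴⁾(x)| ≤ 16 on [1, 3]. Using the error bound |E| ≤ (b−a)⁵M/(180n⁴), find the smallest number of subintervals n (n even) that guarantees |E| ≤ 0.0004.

10

Need 512/(180n⁴) ≤ 0.0004.
n⁴ ≥ 512/(180·0.0004) = 7111.11 ⇒ n ≥ 9.1830, so the smallest even n is 10. (n must be even for Simpson's rule.)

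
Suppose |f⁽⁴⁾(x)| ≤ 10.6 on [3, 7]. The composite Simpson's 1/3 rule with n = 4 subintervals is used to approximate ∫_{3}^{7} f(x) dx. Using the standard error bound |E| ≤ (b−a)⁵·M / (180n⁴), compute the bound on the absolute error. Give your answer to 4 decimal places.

|E| ≤ (4)⁵·10.6 / (180·4⁴) = 10854.4/46080 = 0.2356.

0.2356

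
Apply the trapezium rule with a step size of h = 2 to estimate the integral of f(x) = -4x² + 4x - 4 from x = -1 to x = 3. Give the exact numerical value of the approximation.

-48

h = (3 − (-1))/2 = 2.
Nodes x₀,…,x₂ = -1, 1, 3.
f(x) = -4x² + 4x - 4: f₀=-12, f₁=-4, f₂=-28.
(h/2)·[f₀ + 2f₁ + f₂] = 1·(-48) = -48.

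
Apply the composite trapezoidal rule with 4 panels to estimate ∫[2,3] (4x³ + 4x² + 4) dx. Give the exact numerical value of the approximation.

h = (3 − 2)/4 = 0.25.
Nodes x₀,…,x₄ = 2, 2.25, 2.5, 2.75, 3.
f(x) = 4x³ + 4x² + 4: f₀=52, f₁=69.8125, f₂=91.5, f₃=117.4375, f₄=148.
(h/2)·[f₀ + 2f₁ + 2f₂ + 2f₃ + f₄] = 0.125·(757.5) = 94.6875.

94.6875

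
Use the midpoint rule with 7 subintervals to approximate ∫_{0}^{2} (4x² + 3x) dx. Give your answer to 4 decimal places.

h = (2 − 0)/7 = 0.285714.
Midpoints m₁,…,m₇ = 0.142857, 0.428571, 0.714286, 1, 1.285714, 1.571429, 1.857143.
f(m₁)=0.510204, f(m₂)=2.020408, f(m₃)=4.183673, f(m₄)=7, f(m₅)=10.469388, f(m₆)=14.591837, f(m₇)=19.367347.
h·[f(m₁) + f(m₂) + f(m₃) + f(m₄) + f(m₅) + f(m₆) + f(m₇)] = 0.285714·(58.142857) = 16.6122.

16.6122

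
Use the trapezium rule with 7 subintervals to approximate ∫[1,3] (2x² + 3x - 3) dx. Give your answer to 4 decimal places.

h = (3 − 1)/7 = 0.285714.
Nodes x₀,…,x₇ = 1, 1.285714, 1.571429, 1.857143, 2.142857, 2.428571, 2.714286, 3.
f(x) = 2x² + 3x - 3: f₀=2, f₁=4.163265, f₂=6.653061, f₃=9.469388, f₄=12.612245, f₅=16.081633, f₆=19.877551, f₇=24.
(h/2)·[f₀ + 2f₁ + 2f₂ + 2f₃ + 2f₄ + 2f₅ + 2f₆ + f₇] = 0.142857·(163.714286) = 23.3878.

23.3878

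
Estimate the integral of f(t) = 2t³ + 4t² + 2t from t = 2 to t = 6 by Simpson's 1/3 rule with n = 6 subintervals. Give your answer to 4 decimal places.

h = (6 − 2)/6 = 0.666667.
Nodes t₀,…,t₆ = 2, 2.666667, 3.333333, 4, 4.666667, 5.333333, 6.
f(t) = 2t³ + 4t² + 2t: f₀=36, f₁=71.703704, f₂=125.185185, f₃=200, f₄=299.703704, f₅=427.851852, f₆=588.
(h/3)·[f₀ + 4f₁ + 2f₂ + 4f₃ + 2f₄ + 4f₅ + f₆] = 0.222222·(4272) = 949.3333.

949.3333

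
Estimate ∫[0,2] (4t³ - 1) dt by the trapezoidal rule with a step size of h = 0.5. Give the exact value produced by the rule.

h = (2 − 0)/4 = 0.5.
Nodes t₀,…,t₄ = 0, 0.5, 1, 1.5, 2.
f(t) = 4t³ - 1: f₀=-1, f₁=-0.5, f₂=3, f₃=12.5, f₄=31.
(h/2)·[f₀ + 2f₁ + 2f₂ + 2f₃ + f₄] = 0.25·(60) = 15.

15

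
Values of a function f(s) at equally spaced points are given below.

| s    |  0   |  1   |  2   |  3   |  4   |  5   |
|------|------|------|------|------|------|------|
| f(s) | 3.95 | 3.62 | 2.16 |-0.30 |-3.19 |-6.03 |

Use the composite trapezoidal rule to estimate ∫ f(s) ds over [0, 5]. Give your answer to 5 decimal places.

h = 1, n = 5.
(h/2)·[y₀ + 2y₁ + 2y₂ + 2y₃ + 2y₄ + y₅] = 0.5·(2.50) = 1.25000.

1.25000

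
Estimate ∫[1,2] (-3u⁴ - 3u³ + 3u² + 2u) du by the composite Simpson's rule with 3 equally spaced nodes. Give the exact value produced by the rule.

-19.875

h = (2 − 1)/2 = 0.5.
Nodes u₀,…,u₂ = 1, 1.5, 2.
f(u) = -3u⁴ - 3u³ + 3u² + 2u: f₀=-1, f₁=-15.5625, f₂=-56.
(h/3)·[f₀ + 4f₁ + f₂] = 0.166667·(-119.25) = -19.875.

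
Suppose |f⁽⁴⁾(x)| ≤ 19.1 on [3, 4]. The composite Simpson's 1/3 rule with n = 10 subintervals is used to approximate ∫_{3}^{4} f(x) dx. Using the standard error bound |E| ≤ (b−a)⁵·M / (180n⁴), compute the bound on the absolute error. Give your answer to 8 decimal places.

|E| ≤ (1)⁵·19.1 / (180·10⁴) = 19.1/1800000 = 0.00001061.

0.00001061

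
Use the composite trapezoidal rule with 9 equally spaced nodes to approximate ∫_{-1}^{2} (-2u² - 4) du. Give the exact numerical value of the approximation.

-18.140625

h = (2 − (-1))/8 = 0.375.
Nodes u₀,…,u₈ = -1, -0.625, -0.25, 0.125, 0.5, 0.875, 1.25, 1.625, 2.
f(u) = -2u² - 4: f₀=-6, f₁=-4.78125, f₂=-4.125, f₃=-4.03125, f₄=-4.5, f₅=-5.53125, f₆=-7.125, f₇=-9.28125, f₈=-12.
(h/2)·[f₀ + 2f₁ + 2f₂ + 2f₃ + 2f₄ + 2f₅ + 2f₆ + 2f₇ + f₈] = 0.1875·(-96.75) = -18.140625.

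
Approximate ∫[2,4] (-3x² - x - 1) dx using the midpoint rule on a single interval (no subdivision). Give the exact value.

M = (b−a)·f(3) = 2·(-31) = -62.

-62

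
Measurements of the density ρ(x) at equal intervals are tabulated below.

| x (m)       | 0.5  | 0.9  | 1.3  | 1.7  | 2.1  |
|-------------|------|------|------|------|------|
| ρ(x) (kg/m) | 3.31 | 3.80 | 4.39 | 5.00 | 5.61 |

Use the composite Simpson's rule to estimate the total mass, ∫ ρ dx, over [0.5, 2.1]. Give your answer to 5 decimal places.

7.05333

h = 0.4, n = 4.
(h/3)·[y₀ + 4y₁ + 2y₂ + 4y₃ + y₄] = 0.133333·(52.90) = 7.05333.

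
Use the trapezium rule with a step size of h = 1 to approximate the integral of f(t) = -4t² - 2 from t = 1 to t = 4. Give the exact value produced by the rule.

h = (4 − 1)/3 = 1.
Nodes t₀,…,t₃ = 1, 2, 3, 4.
f(t) = -4t² - 2: f₀=-6, f₁=-18, f₂=-38, f₃=-66.
(h/2)·[f₀ + 2f₁ + 2f₂ + f₃] = 0.5·(-184) = -92.

-92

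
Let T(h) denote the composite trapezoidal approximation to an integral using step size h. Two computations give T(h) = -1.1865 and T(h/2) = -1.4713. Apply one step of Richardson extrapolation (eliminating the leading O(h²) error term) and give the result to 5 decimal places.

R = (4·T(h/2) − T(h)) / 3 = (4·(-1.4713) − (-1.1865))/3 = (-4.6987)/3 = -1.56623.

-1.56623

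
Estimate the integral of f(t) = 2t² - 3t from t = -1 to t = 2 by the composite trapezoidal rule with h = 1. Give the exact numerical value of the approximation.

h = (2 − (-1))/3 = 1.
Nodes t₀,…,t₃ = -1, 0, 1, 2.
f(t) = 2t² - 3t: f₀=5, f₁=0, f₂=-1, f₃=2.
(h/2)·[f₀ + 2f₁ + 2f₂ + f₃] = 0.5·(5) = 2.5.

2.5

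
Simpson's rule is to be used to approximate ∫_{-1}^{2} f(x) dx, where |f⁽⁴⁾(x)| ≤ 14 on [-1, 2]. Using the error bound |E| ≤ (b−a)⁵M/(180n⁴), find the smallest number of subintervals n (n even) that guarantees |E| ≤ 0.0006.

Need 3402/(180n⁴) ≤ 0.0006.
n⁴ ≥ 3402/(180·0.0006) = 31500 ⇒ n ≥ 13.3223, so the smallest even n is 14. (n must be even for Simpson's rule.)

14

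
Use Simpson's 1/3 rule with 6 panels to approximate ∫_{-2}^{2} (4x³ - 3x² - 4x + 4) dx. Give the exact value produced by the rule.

h = (2 − (-2))/6 = 0.666667.
Nodes x₀,…,x₆ = -2, -1.333333, -0.666667, 0, 0.666667, 1.333333, 2.
f(x) = 4x³ - 3x² - 4x + 4: f₀=-32, f₁=-5.481481, f₂=4.148148, f₃=4, f₄=1.185185, f₅=2.814815, f₆=16.
(h/3)·[f₀ + 4f₁ + 2f₂ + 4f₃ + 2f₄ + 4f₅ + f₆] = 0.222222·(0) = 0.

0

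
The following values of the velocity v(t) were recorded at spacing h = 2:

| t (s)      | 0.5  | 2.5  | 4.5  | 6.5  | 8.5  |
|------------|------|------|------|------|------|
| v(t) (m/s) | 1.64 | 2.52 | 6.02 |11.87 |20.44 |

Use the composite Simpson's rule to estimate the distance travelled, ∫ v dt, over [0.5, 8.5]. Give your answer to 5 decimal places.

h = 2, n = 4.
(h/3)·[y₀ + 4y₁ + 2y₂ + 4y₃ + y₄] = 0.666667·(91.68) = 61.12000.

61.12000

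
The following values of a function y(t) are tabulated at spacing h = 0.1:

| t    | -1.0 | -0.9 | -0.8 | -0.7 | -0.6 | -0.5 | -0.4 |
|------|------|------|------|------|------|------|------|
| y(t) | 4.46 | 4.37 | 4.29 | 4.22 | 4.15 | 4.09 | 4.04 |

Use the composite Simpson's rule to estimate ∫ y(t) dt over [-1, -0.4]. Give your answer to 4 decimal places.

2.5367

h = 0.1, n = 6.
(h/3)·[y₀ + 4y₁ + 2y₂ + 4y₃ + 2y₄ + 4y₅ + y₆] = 0.033333·(76.10) = 2.5367.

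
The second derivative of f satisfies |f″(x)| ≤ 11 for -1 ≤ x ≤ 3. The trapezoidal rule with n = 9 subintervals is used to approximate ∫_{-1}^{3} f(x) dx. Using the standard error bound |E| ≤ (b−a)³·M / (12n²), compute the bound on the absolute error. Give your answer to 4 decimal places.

0.7243

|E| ≤ (4)³·11 / (12·9²) = 704/972 = 0.7243.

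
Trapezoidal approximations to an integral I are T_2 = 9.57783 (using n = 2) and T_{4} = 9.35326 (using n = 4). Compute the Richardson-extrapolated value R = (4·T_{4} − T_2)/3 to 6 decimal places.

R = (4·T_{4} − T_2) / 3 = (4·9.35326 − 9.57783)/3 = (27.83521)/3 = 9.278403.

9.278403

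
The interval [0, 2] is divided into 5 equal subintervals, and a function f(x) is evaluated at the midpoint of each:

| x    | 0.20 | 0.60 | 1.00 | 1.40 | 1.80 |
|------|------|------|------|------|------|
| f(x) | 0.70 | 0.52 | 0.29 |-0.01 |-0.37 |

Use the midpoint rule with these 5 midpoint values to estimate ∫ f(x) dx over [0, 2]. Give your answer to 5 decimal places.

0.45200

h = 0.4, n = 5.
h·[y(m₁) + y(m₂) + y(m₃) + y(m₄) + y(m₅)] = 0.4·(1.13) = 0.45200.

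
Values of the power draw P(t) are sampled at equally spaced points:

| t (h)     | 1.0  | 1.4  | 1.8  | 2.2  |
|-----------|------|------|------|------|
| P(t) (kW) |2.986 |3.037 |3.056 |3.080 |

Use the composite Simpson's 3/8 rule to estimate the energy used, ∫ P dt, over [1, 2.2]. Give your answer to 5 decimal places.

h = 0.4, n = 3.
(3h/8)·[y₀ + 3y₁ + 3y₂ + y₃] = 0.15·(24.345) = 3.65175.

3.65175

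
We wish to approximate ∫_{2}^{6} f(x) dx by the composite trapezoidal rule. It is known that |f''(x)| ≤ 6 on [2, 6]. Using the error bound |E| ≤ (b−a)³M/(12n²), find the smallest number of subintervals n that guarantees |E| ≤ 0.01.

57

Need 384/(12n²) ≤ 0.01.
n² ≥ 384/(12·0.01) = 3200 ⇒ n ≥ 56.5685, so the smallest n is 57.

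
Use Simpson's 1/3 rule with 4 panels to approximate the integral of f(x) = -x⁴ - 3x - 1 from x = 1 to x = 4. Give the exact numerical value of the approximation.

-230.2265625

h = (4 − 1)/4 = 0.75.
Nodes x₀,…,x₄ = 1, 1.75, 2.5, 3.25, 4.
f(x) = -x⁴ - 3x - 1: f₀=-5, f₁=-15.62890625, f₂=-47.5625, f₃=-122.31640625, f₄=-269.
(h/3)·[f₀ + 4f₁ + 2f₂ + 4f₃ + f₄] = 0.25·(-920.90625) = -230.2265625.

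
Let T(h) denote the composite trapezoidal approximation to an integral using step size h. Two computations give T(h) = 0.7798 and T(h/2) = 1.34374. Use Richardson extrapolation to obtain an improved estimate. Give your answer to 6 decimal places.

R = (4·T(h/2) − T(h)) / 3 = (4·1.34374 − 0.7798)/3 = (4.59516)/3 = 1.531720.

1.531720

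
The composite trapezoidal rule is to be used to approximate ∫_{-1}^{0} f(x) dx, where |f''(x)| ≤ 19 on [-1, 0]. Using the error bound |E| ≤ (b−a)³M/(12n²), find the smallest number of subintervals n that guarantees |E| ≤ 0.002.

29

Need 19/(12n²) ≤ 0.002.
n² ≥ 19/(12·0.002) = 791.667 ⇒ n ≥ 28.1366, so the smallest n is 29.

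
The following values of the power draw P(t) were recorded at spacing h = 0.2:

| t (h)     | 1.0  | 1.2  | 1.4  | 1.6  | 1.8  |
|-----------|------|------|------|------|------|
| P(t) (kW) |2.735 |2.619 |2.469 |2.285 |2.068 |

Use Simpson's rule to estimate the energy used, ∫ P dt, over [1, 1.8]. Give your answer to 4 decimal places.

1.9571

h = 0.2, n = 4.
(h/3)·[y₀ + 4y₁ + 2y₂ + 4y₃ + y₄] = 0.066667·(29.357) = 1.9571.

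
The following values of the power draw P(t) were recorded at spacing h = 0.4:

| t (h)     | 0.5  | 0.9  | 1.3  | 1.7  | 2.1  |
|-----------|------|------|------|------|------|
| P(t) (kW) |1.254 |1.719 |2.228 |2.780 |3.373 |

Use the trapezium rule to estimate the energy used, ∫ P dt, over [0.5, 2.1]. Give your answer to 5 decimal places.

h = 0.4, n = 4.
(h/2)·[y₀ + 2y₁ + 2y₂ + 2y₃ + y₄] = 0.2·(18.081) = 3.61620.

3.61620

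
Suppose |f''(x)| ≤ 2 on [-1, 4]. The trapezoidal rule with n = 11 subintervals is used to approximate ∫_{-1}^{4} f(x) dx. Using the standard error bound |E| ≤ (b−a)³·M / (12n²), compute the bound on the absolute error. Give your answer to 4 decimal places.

|E| ≤ (5)³·2 / (12·11²) = 250/1452 = 0.1722.

0.1722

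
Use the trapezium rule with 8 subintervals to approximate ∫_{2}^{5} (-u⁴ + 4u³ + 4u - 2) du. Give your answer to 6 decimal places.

23.870728

h = (5 − 2)/8 = 0.375.
Nodes u₀,…,u₈ = 2, 2.375, 2.75, 3.125, 3.5, 3.875, 4.25, 4.625, 5.
f(u) = -u⁴ + 4u³ + 4u - 2: f₀=22, f₁=29.269287109375, f₂=34.99609375, f₃=37.202880859375, f₄=33.4375, f₅=20.773193359375, f₆=-4.19140625, f₇=-45.332275390625, f₈=-107.
(h/2)·[f₀ + 2f₁ + 2f₂ + 2f₃ + 2f₄ + 2f₅ + 2f₆ + 2f₇ + f₈] = 0.1875·(127.310546875) = 23.870728.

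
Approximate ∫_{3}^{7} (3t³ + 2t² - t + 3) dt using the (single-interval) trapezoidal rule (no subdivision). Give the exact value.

T = (b−a)/2 · [f(3) + f(7)] = 2·[99 + 1123] = 2444.

2444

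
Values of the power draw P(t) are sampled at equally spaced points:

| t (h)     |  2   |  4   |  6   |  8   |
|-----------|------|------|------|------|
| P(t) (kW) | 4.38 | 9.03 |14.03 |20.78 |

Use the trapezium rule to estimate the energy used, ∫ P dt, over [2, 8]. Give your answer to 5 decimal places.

h = 2, n = 3.
(h/2)·[y₀ + 2y₁ + 2y₂ + y₃] = 1·(71.28) = 71.28000.

71.28000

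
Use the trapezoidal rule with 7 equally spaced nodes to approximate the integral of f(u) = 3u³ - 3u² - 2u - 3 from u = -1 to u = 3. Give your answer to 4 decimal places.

h = (3 − (-1))/6 = 0.666667.
Nodes u₀,…,u₆ = -1, -0.333333, 0.333333, 1, 1.666667, 2.333333, 3.
f(u) = 3u³ - 3u² - 2u - 3: f₀=-7, f₁=-2.777778, f₂=-3.888889, f₃=-5, f₄=-0.777778, f₅=14.111111, f₆=45.
(h/2)·[f₀ + 2f₁ + 2f₂ + 2f₃ + 2f₄ + 2f₅ + f₆] = 0.333333·(41.333333) = 13.7778.

13.7778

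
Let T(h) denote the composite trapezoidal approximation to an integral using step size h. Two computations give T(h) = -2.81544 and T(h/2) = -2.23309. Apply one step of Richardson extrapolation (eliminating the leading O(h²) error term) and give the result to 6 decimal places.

-2.038973

R = (4·T(h/2) − T(h)) / 3 = (4·(-2.23309) − (-2.81544))/3 = (-6.11692)/3 = -2.038973.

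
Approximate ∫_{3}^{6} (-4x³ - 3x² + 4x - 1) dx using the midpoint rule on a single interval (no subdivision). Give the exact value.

-1224.75

M = (b−a)·f(4.5) = 3·(-408.25) = -1224.75.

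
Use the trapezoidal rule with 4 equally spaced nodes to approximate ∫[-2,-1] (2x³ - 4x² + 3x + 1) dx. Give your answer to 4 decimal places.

h = (-1 − (-2))/3 = 0.333333.
Nodes x₀,…,x₃ = -2, -1.666667, -1.333333, -1.
f(x) = 2x³ - 4x² + 3x + 1: f₀=-37, f₁=-24.370370, f₂=-14.851852, f₃=-8.
(h/2)·[f₀ + 2f₁ + 2f₂ + f₃] = 0.166667·(-123.444444) = -20.5741.

-20.5741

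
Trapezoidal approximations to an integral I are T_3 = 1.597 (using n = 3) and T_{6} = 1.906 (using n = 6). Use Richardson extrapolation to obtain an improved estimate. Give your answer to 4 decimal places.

2.0090

R = (4·T_{6} − T_3) / 3 = (4·1.906 − 1.597)/3 = (6.027)/3 = 2.0090.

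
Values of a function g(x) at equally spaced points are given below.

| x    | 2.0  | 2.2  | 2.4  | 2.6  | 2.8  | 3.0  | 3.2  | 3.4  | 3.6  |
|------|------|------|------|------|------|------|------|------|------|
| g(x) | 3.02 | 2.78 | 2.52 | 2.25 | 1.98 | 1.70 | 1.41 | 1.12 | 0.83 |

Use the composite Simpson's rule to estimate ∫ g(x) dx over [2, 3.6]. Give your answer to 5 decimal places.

3.13800

h = 0.2, n = 8.
(h/3)·[y₀ + 4y₁ + 2y₂ + 4y₃ + 2y₄ + 4y₅ + 2y₆ + 4y₇ + y₈] = 0.066667·(47.07) = 3.13800.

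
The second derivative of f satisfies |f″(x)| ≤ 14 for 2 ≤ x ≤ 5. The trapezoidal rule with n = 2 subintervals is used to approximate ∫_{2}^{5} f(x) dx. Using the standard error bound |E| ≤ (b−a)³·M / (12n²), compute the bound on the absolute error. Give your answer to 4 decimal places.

7.8750

|E| ≤ (3)³·14 / (12·2²) = 378/48 = 7.8750.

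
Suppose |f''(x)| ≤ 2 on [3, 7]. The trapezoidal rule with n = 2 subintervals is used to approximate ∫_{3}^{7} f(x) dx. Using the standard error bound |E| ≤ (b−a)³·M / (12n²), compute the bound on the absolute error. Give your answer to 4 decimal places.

2.6667

|E| ≤ (4)³·2 / (12·2²) = 128/48 = 2.6667.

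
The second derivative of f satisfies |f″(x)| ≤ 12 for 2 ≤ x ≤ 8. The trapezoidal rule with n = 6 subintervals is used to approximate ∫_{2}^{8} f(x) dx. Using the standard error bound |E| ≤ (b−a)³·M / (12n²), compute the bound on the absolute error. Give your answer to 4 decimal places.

|E| ≤ (6)³·12 / (12·6²) = 2592/432 = 6.0000.

6.0000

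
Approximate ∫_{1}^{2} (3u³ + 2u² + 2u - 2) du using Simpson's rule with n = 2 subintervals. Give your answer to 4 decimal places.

h = (2 − 1)/2 = 0.5.
Nodes u₀,…,u₂ = 1, 1.5, 2.
f(u) = 3u³ + 2u² + 2u - 2: f₀=5, f₁=15.625, f₂=34.
(h/3)·[f₀ + 4f₁ + f₂] = 0.166667·(101.5) = 16.9167.

16.9167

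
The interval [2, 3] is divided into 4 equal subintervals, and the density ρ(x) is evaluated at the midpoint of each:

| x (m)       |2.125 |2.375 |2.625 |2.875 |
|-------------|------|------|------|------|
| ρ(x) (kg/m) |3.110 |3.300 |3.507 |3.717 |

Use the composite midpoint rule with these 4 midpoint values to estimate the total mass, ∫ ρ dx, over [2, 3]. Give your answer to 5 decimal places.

h = 0.25, n = 4.
h·[y(m₁) + y(m₂) + y(m₃) + y(m₄)] = 0.25·(13.634) = 3.40850.

3.40850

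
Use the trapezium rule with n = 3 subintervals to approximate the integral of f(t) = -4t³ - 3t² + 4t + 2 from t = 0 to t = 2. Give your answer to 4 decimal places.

h = (2 − 0)/3 = 0.666667.
Nodes t₀,…,t₃ = 0, 0.666667, 1.333333, 2.
f(t) = -4t³ - 3t² + 4t + 2: f₀=2, f₁=2.148148, f₂=-7.481481, f₃=-34.
(h/2)·[f₀ + 2f₁ + 2f₂ + f₃] = 0.333333·(-42.666667) = -14.2222.

-14.2222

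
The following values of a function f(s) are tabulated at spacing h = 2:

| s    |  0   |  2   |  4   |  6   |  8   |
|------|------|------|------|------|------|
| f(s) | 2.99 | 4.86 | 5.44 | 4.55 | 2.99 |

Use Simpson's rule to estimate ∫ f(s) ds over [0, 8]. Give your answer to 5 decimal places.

h = 2, n = 4.
(h/3)·[y₀ + 4y₁ + 2y₂ + 4y₃ + y₄] = 0.666667·(54.50) = 36.33333.

36.33333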